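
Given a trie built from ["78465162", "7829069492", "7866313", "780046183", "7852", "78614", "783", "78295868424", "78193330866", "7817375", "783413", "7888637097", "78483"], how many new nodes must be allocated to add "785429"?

"785" is already a path in the trie; the remaining "429" must be added.
So 6 − 3 = 3 new nodes.

3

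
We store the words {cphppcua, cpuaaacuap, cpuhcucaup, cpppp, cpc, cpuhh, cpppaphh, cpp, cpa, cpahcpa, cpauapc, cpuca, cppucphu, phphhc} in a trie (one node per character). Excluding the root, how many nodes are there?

Trace insertions, counting only characters that open a new branch:
  "cphppcua" → 8 new (c, p, h, p, p, c, u, a)
  "cpuaaacuap" → prefix "cp" already present; 8 new (u, a, a, a, c, u, a, p)
  "cpuhcucaup" → prefix "cpu" already present; 7 new (h, c, u, c, a, u, p)
  "cpppp" → prefix "cp" already present; 3 new (p, p, p)
  "cpc" → prefix "cp" already present; 1 new (c)
  "cpuhh" → prefix "cpuh" already present; 1 new (h)
  "cpppaphh" → prefix "cppp" already present; 4 new (a, p, h, h)
  "cpp" → prefix "cpp" already present; 0 new (none)
  "cpa" → prefix "cp" already present; 1 new (a)
  "cpahcpa" → prefix "cpa" already present; 4 new (h, c, p, a)
  "cpauapc" → prefix "cpa" already present; 4 new (u, a, p, c)
  "cpuca" → prefix "cpu" already present; 2 new (c, a)
  "cppucphu" → prefix "cpp" already present; 5 new (u, c, p, h, u)
  "phphhc" → 6 new (p, h, p, h, h, c)
Total nodes = 8 + 8 + 7 + 3 + 1 + 1 + 4 + 0 + 1 + 4 + 4 + 2 + 5 + 6 = 54

54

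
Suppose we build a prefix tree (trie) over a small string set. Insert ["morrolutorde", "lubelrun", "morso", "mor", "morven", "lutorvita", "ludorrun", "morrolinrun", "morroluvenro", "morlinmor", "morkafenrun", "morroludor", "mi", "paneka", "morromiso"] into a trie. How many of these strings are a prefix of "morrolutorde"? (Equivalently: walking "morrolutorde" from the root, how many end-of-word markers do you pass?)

2

Walk "morrolutorde" from the root; an end-of-word marker is hit whenever a stored word is a prefix of "morrolutorde".
Prefixes of the query that are stored words: "mor", "morrolutorde"
Count: 2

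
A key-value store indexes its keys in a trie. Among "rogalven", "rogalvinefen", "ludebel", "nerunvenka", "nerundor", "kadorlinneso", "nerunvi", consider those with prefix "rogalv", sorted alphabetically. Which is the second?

Words with prefix "rogalv", in lexicographic order: "rogalven", "rogalvinefen"
Position 2: rogalvinefen

rogalvinefen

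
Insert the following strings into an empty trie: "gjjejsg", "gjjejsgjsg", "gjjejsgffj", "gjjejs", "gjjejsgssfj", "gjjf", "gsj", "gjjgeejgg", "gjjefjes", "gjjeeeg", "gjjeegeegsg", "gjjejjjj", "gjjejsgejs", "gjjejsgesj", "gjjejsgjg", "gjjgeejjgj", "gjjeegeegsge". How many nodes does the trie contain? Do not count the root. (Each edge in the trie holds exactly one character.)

Trace insertions, counting only characters that open a new branch:
  "gjjejsg" → 7 new (g, j, j, e, j, s, g)
  "gjjejsgjsg" → prefix "gjjejsg" already present; 3 new (j, s, g)
  "gjjejsgffj" → prefix "gjjejsg" already present; 3 new (f, f, j)
  "gjjejs" → prefix "gjjejs" already present; 0 new (none)
  "gjjejsgssfj" → prefix "gjjejsg" already present; 4 new (s, s, f, j)
  "gjjf" → prefix "gjj" already present; 1 new (f)
  "gsj" → prefix "g" already present; 2 new (s, j)
  "gjjgeejgg" → prefix "gjj" already present; 6 new (g, e, e, j, g, g)
  "gjjefjes" → prefix "gjje" already present; 4 new (f, j, e, s)
  "gjjeeeg" → prefix "gjje" already present; 3 new (e, e, g)
  "gjjeegeegsg" → prefix "gjjee" already present; 6 new (g, e, e, g, s, g)
  "gjjejjjj" → prefix "gjjej" already present; 3 new (j, j, j)
  "gjjejsgejs" → prefix "gjjejsg" already present; 3 new (e, j, s)
  "gjjejsgesj" → prefix "gjjejsge" already present; 2 new (s, j)
  "gjjejsgjg" → prefix "gjjejsgj" already present; 1 new (g)
  "gjjgeejjgj" → prefix "gjjgeej" already present; 3 new (j, g, j)
  "gjjeegeegsge" → prefix "gjjeegeegsg" already present; 1 new (e)
Total nodes = 7 + 3 + 3 + 0 + 4 + 1 + 2 + 6 + 4 + 3 + 6 + 3 + 3 + 2 + 1 + 3 + 1 = 52

52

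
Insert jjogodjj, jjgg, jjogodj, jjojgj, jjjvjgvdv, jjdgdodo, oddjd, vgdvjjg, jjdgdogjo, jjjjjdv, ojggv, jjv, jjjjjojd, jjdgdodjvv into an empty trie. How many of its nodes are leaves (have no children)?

13

Leaves are exactly the stored words that no other stored word extends.
Those words: "jjdgdodjvv", "jjdgdodo", "jjdgdogjo", "jjgg", "jjjjjdv", "jjjjjojd", "jjjvjgvdv", "jjogodjj", "jjojgj", "jjv", "oddjd", "ojggv", "vgdvjjg"
Leaf count: 13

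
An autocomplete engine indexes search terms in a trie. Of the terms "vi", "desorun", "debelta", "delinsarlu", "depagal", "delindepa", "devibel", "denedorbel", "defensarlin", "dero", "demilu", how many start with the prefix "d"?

Filter for entries beginning with "d":
Words under "d": debelta, defensarlin, delindepa, delinsarlu, demilu, denedorbel, depagal, dero, desorun, devibel
Count: 10

10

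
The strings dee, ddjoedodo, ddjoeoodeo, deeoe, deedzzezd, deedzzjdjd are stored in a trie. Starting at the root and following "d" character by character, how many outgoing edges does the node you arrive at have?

Walk "d" from the root, arriving at one node.
Distinct next characters after "d": d, e.
That node has 2 child edges.

2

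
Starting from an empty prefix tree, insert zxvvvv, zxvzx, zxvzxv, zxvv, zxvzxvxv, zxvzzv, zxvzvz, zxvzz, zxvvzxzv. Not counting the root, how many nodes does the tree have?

19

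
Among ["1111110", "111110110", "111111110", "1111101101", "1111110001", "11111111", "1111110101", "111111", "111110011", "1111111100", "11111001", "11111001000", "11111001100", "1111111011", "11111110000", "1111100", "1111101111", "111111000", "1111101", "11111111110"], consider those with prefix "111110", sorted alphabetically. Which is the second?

11111001

Filter for "111110…" and sort: "1111100", "11111001", "11111001000", "111110011", "11111001100", "1111101", "111110110", "1111101101", "1111101111"
The 2nd is 11111001.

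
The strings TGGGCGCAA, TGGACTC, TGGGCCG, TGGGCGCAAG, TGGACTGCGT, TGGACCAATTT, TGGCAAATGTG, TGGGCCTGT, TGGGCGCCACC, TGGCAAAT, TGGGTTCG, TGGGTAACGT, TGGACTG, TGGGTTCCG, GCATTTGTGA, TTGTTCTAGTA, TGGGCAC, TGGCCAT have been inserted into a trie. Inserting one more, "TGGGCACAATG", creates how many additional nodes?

"TGGGCAC" is already a path in the trie; the remaining "AATG" must be added.
New nodes needed: |"TGGGCACAATG"| − 7 = 11 − 7 = 4.

4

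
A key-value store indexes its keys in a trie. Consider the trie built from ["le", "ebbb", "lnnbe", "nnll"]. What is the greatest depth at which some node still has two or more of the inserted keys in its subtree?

Equivalently: take the maximum, over all pairs, of their longest common prefix length.
e.g. "le" and "lnnbe" share the prefix "l" of length 1; no pair shares a longer one.
Longest shared-prefix length: 1

1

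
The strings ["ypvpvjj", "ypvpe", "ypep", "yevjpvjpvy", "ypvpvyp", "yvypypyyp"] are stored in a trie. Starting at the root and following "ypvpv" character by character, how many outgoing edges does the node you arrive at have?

2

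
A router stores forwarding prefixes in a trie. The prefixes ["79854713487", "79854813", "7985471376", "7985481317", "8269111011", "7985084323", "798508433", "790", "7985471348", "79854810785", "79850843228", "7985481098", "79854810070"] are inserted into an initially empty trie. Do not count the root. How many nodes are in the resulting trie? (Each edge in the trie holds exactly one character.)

Trace insertions, counting only characters that open a new branch:
  "79854713487" → 11 new (7, 9, 8, 5, 4, 7, 1, 3, 4, 8, 7)
  "79854813" → prefix "79854" already present; 3 new (8, 1, 3)
  "7985471376" → prefix "79854713" already present; 2 new (7, 6)
  "7985481317" → prefix "79854813" already present; 2 new (1, 7)
  "8269111011" → 10 new (8, 2, 6, 9, 1, 1, 1, 0, 1, 1)
  "7985084323" → prefix "7985" already present; 6 new (0, 8, 4, 3, 2, 3)
  "798508433" → prefix "79850843" already present; 1 new (3)
  "790" → prefix "79" already present; 1 new (0)
  "7985471348" → prefix "7985471348" already present; 0 new (none)
  "79854810785" → prefix "7985481" already present; 4 new (0, 7, 8, 5)
  "79850843228" → prefix "798508432" already present; 2 new (2, 8)
  "7985481098" → prefix "79854810" already present; 2 new (9, 8)
  "79854810070" → prefix "79854810" already present; 3 new (0, 7, 0)
Total nodes = 11 + 3 + 2 + 2 + 10 + 6 + 1 + 1 + 0 + 4 + 2 + 2 + 3 = 47

47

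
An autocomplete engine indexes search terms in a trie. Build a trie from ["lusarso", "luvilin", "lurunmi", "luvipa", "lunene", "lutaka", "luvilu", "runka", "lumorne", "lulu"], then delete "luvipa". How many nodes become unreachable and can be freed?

A node on "luvipa"'s path can go only if nothing else ends at it or branches off below it.
The suffix "pa" (2 nodes) is used only by "luvipa"; the node for "luvi" still has the child "l", so pruning stops there.
Nodes removed: 2

2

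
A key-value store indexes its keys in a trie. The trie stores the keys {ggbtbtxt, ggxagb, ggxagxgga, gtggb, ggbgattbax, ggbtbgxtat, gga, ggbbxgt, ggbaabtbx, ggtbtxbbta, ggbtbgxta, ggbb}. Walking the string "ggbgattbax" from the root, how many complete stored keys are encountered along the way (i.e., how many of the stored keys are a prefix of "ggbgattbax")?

1

Walk "ggbgattbax" from the root; an end-of-word marker is hit whenever a stored word is a prefix of "ggbgattbax".
Prefixes of the query that are stored words: "ggbgattbax"
Count: 1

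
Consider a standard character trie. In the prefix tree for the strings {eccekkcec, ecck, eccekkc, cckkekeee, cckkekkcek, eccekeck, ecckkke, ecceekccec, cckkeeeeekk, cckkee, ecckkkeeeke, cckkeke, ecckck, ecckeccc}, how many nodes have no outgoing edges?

A leaf is a node with no children — equivalently, the end of a word that is not a proper prefix of any other stored word.
Those words: "cckkeeeeekk", "cckkekeee", "cckkekkcek", "ecceekccec", "eccekeck", "eccekkcec", "ecckck", "ecckeccc", "ecckkkeeeke"
Leaf count: 9

9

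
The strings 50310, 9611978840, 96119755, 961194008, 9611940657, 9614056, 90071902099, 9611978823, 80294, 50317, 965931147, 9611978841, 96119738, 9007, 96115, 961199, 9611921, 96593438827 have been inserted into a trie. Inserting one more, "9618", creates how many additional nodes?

1

"961" is already a path in the trie; the remaining "8" must be added.
So 4 − 3 = 1 new nodes.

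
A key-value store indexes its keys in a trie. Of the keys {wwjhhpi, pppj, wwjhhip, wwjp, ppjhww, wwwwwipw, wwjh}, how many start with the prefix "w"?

Walk to "w"; the words in its subtree are exactly those with that prefix.
Words under "w": wwjh, wwjhhip, wwjhhpi, wwjp, wwwwwipw
Count: 5

5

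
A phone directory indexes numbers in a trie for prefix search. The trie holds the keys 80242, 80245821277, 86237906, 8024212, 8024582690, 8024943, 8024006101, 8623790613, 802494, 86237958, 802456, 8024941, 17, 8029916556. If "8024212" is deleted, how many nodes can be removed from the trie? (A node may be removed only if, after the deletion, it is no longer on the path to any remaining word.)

2

After clearing the end-marker at "8024212", prune upward until reaching a node still needed by another word.
The suffix "12" (2 nodes) is used only by "8024212"; "80242" is itself a stored word, so pruning stops there.
Nodes removed: 2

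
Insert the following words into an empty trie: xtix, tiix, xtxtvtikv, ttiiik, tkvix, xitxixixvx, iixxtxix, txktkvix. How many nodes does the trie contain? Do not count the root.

Insert word by word; a character creates a node only if that edge doesn't already exist:
  "xtix" → 4 new (x, t, i, x)
  "tiix" → 4 new (t, i, i, x)
  "xtxtvtikv" → prefix "xt" already present; 7 new (x, t, v, t, i, k, v)
  "ttiiik" → prefix "t" already present; 5 new (t, i, i, i, k)
  "tkvix" → prefix "t" already present; 4 new (k, v, i, x)
  "xitxixixvx" → prefix "x" already present; 9 new (i, t, x, i, x, i, x, v, x)
  "iixxtxix" → 8 new (i, i, x, x, t, x, i, x)
  "txktkvix" → prefix "t" already present; 7 new (x, k, t, k, v, i, x)
Total nodes = 4 + 4 + 7 + 5 + 4 + 9 + 8 + 7 = 48

48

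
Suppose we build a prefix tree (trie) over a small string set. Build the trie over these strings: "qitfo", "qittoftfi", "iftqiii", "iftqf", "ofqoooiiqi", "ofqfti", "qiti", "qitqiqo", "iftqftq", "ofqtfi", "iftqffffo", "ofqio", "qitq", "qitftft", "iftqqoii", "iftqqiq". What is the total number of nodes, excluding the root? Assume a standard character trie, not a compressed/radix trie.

57

For each word, the new-node count is its length minus the longest prefix already in the trie:
  "qitfo" → 5 new (q, i, t, f, o)
  "qittoftfi" → prefix "qit" already present; 6 new (t, o, f, t, f, i)
  "iftqiii" → 7 new (i, f, t, q, i, i, i)
  "iftqf" → prefix "iftq" already present; 1 new (f)
  "ofqoooiiqi" → 10 new (o, f, q, o, o, o, i, i, q, i)
  "ofqfti" → prefix "ofq" already present; 3 new (f, t, i)
  "qiti" → prefix "qit" already present; 1 new (i)
  "qitqiqo" → prefix "qit" already present; 4 new (q, i, q, o)
  "iftqftq" → prefix "iftqf" already present; 2 new (t, q)
  "ofqtfi" → prefix "ofq" already present; 3 new (t, f, i)
  "iftqffffo" → prefix "iftqf" already present; 4 new (f, f, f, o)
  "ofqio" → prefix "ofq" already present; 2 new (i, o)
  "qitq" → prefix "qitq" already present; 0 new (none)
  "qitftft" → prefix "qitf" already present; 3 new (t, f, t)
  "iftqqoii" → prefix "iftq" already present; 4 new (q, o, i, i)
  "iftqqiq" → prefix "iftqq" already present; 2 new (i, q)
Total nodes = 5 + 6 + 7 + 1 + 10 + 3 + 1 + 4 + 2 + 3 + 4 + 2 + 0 + 3 + 4 + 2 = 57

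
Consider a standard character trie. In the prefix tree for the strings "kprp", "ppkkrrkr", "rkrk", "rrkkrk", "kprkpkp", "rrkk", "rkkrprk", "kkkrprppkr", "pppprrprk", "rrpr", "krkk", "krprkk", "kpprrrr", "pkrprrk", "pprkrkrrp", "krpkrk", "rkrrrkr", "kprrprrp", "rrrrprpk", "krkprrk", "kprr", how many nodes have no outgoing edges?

19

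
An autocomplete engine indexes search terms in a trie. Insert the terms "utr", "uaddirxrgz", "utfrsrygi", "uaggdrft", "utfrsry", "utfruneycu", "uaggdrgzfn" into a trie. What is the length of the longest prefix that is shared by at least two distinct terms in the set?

Look for the deepest trie node that still has at least two words in its subtree.
"utfrsry" and "utfrsrygi" agree on "utfrsry" (7 characters) before diverging; nothing deeper is shared.
Longest shared-prefix length: 7

7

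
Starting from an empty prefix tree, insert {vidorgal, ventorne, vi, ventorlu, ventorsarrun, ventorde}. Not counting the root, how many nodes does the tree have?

25

For each word, the new-node count is its length minus the longest prefix already in the trie:
  "vidorgal" → 8 new (v, i, d, o, r, g, a, l)
  "ventorne" → prefix "v" already present; 7 new (e, n, t, o, r, n, e)
  "vi" → prefix "vi" already present; 0 new (none)
  "ventorlu" → prefix "ventor" already present; 2 new (l, u)
  "ventorsarrun" → prefix "ventor" already present; 6 new (s, a, r, r, u, n)
  "ventorde" → prefix "ventor" already present; 2 new (d, e)
Total nodes = 8 + 7 + 0 + 2 + 6 + 2 = 25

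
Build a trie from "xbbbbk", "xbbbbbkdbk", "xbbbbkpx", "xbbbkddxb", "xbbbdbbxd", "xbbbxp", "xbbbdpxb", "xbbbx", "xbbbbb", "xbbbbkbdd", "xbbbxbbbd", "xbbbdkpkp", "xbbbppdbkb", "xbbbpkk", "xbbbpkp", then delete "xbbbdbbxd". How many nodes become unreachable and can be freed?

4

Walk "xbbbdbbxd" from the leaf back toward the root, removing each node that no remaining word uses.
The suffix "bbxd" (4 nodes) is used only by "xbbbdbbxd"; the node for "xbbbd" still has the child "p", so pruning stops there.
Nodes removed: 4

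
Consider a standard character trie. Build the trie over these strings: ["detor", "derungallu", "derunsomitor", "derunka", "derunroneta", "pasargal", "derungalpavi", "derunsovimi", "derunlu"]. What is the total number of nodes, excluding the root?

Count nodes per top-level branch (shared prefixes stored once):
  'd'-branch (derungallu, derungalpavi, derunka, derunlu, derunroneta, derunsomitor, derunsovimi, detor): 38 nodes
  'p'-branch (pasargal): 8 nodes
Sum: 46

46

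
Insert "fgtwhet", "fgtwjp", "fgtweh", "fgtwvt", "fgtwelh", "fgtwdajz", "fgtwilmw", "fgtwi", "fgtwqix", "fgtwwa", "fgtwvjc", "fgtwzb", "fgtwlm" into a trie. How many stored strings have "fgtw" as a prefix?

13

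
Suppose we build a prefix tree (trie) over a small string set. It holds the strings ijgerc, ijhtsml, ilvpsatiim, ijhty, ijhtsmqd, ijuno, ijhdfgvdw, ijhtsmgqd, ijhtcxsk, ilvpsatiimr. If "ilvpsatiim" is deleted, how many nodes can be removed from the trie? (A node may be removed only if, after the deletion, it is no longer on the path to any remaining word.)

Walk "ilvpsatiim" from the leaf back toward the root, removing each node that no remaining word uses.
Every node on "ilvpsatiim" is still needed (e.g. by "ilvpsatiimr"), so nothing is freed.
Nodes removed: 0

0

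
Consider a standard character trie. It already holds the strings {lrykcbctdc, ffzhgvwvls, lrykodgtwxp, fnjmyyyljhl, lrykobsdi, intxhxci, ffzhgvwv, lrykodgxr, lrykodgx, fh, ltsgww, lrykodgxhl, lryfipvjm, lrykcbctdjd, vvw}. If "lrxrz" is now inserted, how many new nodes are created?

3

The longest prefix of "lrxrz" already in the trie is "lr" (length 2).
New nodes needed: |"lrxrz"| − 2 = 5 − 2 = 3.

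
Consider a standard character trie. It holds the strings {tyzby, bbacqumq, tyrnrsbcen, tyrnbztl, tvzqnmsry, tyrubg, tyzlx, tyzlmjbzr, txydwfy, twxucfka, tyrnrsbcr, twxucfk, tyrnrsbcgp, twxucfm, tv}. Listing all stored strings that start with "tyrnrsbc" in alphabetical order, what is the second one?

tyrnrsbcgp

DFS of the "tyrnrsbc" subtree visits, in order: "tyrnrsbcen", "tyrnrsbcgp", "tyrnrsbcr"
The 2nd is tyrnrsbcgp.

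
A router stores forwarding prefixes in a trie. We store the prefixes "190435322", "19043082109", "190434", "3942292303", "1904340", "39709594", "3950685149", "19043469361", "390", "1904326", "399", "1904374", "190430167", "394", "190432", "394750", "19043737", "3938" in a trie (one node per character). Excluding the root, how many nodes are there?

62

For each word, the new-node count is its length minus the longest prefix already in the trie:
  "190435322" → 9 new (1, 9, 0, 4, 3, 5, 3, 2, 2)
  "19043082109" → prefix "19043" already present; 6 new (0, 8, 2, 1, 0, 9)
  "190434" → prefix "19043" already present; 1 new (4)
  "3942292303" → 10 new (3, 9, 4, 2, 2, 9, 2, 3, 0, 3)
  "1904340" → prefix "190434" already present; 1 new (0)
  "39709594" → prefix "39" already present; 6 new (7, 0, 9, 5, 9, 4)
  "3950685149" → prefix "39" already present; 8 new (5, 0, 6, 8, 5, 1, 4, 9)
  "19043469361" → prefix "190434" already present; 5 new (6, 9, 3, 6, 1)
  "390" → prefix "39" already present; 1 new (0)
  "1904326" → prefix "19043" already present; 2 new (2, 6)
  "399" → prefix "39" already present; 1 new (9)
  "1904374" → prefix "19043" already present; 2 new (7, 4)
  "190430167" → prefix "190430" already present; 3 new (1, 6, 7)
  "394" → prefix "394" already present; 0 new (none)
  "190432" → prefix "190432" already present; 0 new (none)
  "394750" → prefix "394" already present; 3 new (7, 5, 0)
  "19043737" → prefix "190437" already present; 2 new (3, 7)
  "3938" → prefix "39" already present; 2 new (3, 8)
Total nodes = 9 + 6 + 1 + 10 + 1 + 6 + 8 + 5 + 1 + 2 + 1 + 2 + 3 + 0 + 0 + 3 + 2 + 2 = 62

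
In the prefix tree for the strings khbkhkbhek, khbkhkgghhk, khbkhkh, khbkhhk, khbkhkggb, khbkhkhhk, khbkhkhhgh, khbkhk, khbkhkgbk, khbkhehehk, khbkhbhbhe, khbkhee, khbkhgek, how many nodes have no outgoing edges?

Leaves are exactly the stored words that no other stored word extends.
Those words: "khbkhbhbhe", "khbkhee", "khbkhehehk", "khbkhgek", "khbkhhk", "khbkhkbhek", "khbkhkgbk", "khbkhkggb", "khbkhkgghhk", "khbkhkhhgh", "khbkhkhhk"
Leaf count: 11

11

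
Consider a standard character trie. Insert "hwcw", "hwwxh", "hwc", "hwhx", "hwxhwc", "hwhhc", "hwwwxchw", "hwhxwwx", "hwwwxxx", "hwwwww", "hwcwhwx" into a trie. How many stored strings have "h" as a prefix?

11

Walk to "h"; the words in its subtree are exactly those with that prefix.
Words under "h": hwc, hwcw, hwcwhwx, hwhhc, hwhx, hwhxwwx, hwwwww, hwwwxchw, hwwwxxx, hwwxh, hwxhwc
Count: 11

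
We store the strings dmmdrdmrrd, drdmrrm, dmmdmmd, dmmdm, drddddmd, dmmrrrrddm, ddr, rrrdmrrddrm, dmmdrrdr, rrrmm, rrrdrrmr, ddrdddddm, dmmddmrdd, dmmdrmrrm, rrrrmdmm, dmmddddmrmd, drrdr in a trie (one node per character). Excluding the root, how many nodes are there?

Trace insertions, counting only characters that open a new branch:
  "dmmdrdmrrd" → 10 new (d, m, m, d, r, d, m, r, r, d)
  "drdmrrm" → prefix "d" already present; 6 new (r, d, m, r, r, m)
  "dmmdmmd" → prefix "dmmd" already present; 3 new (m, m, d)
  "dmmdm" → prefix "dmmdm" already present; 0 new (none)
  "drddddmd" → prefix "drd" already present; 5 new (d, d, d, m, d)
  "dmmrrrrddm" → prefix "dmm" already present; 7 new (r, r, r, r, d, d, m)
  "ddr" → prefix "d" already present; 2 new (d, r)
  "rrrdmrrddrm" → 11 new (r, r, r, d, m, r, r, d, d, r, m)
  "dmmdrrdr" → prefix "dmmdr" already present; 3 new (r, d, r)
  "rrrmm" → prefix "rrr" already present; 2 new (m, m)
  "rrrdrrmr" → prefix "rrrd" already present; 4 new (r, r, m, r)
  "ddrdddddm" → prefix "ddr" already present; 6 new (d, d, d, d, d, m)
  "dmmddmrdd" → prefix "dmmd" already present; 5 new (d, m, r, d, d)
  "dmmdrmrrm" → prefix "dmmdr" already present; 4 new (m, r, r, m)
  "rrrrmdmm" → prefix "rrr" already present; 5 new (r, m, d, m, m)
  "dmmddddmrmd" → prefix "dmmdd" already present; 6 new (d, d, m, r, m, d)
  "drrdr" → prefix "dr" already present; 3 new (r, d, r)
Total nodes = 10 + 6 + 3 + 0 + 5 + 7 + 2 + 11 + 3 + 2 + 4 + 6 + 5 + 4 + 5 + 6 + 3 = 82

82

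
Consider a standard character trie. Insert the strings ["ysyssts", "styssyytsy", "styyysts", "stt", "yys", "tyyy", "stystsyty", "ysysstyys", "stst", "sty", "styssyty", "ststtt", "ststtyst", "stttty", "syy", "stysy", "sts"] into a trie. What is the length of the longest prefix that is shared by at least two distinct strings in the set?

Look for the deepest trie node that still has at least two words in its subtree.
e.g. "styssyty" and "styssyytsy" share the prefix "styssy" of length 6; no pair shares a longer one.
Longest shared-prefix length: 6

6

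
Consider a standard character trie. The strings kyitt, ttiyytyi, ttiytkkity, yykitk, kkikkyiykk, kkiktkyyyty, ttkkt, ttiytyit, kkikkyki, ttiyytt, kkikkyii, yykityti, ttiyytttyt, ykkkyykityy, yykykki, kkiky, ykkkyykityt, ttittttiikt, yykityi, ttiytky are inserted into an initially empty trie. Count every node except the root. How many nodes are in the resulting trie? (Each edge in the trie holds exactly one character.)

For each word, the new-node count is its length minus the longest prefix already in the trie:
  "kyitt" → 5 new (k, y, i, t, t)
  "ttiyytyi" → 8 new (t, t, i, y, y, t, y, i)
  "ttiytkkity" → prefix "ttiy" already present; 6 new (t, k, k, i, t, y)
  "yykitk" → 6 new (y, y, k, i, t, k)
  "kkikkyiykk" → prefix "k" already present; 9 new (k, i, k, k, y, i, y, k, k)
  "kkiktkyyyty" → prefix "kkik" already present; 7 new (t, k, y, y, y, t, y)
  "ttkkt" → prefix "tt" already present; 3 new (k, k, t)
  "ttiytyit" → prefix "ttiyt" already present; 3 new (y, i, t)
  "kkikkyki" → prefix "kkikky" already present; 2 new (k, i)
  "ttiyytt" → prefix "ttiyyt" already present; 1 new (t)
  "kkikkyii" → prefix "kkikkyi" already present; 1 new (i)
  "yykityti" → prefix "yykit" already present; 3 new (y, t, i)
  "ttiyytttyt" → prefix "ttiyytt" already present; 3 new (t, y, t)
  "ykkkyykityy" → prefix "y" already present; 10 new (k, k, k, y, y, k, i, t, y, y)
  "yykykki" → prefix "yyk" already present; 4 new (y, k, k, i)
  "kkiky" → prefix "kkik" already present; 1 new (y)
  "ykkkyykityt" → prefix "ykkkyykity" already present; 1 new (t)
  "ttittttiikt" → prefix "tti" already present; 8 new (t, t, t, t, i, i, k, t)
  "yykityi" → prefix "yykity" already present; 1 new (i)
  "ttiytky" → prefix "ttiytk" already present; 1 new (y)
Total nodes = 5 + 8 + 6 + 6 + 9 + 7 + 3 + 3 + 2 + 1 + 1 + 3 + 3 + 10 + 4 + 1 + 1 + 8 + 1 + 1 = 83

83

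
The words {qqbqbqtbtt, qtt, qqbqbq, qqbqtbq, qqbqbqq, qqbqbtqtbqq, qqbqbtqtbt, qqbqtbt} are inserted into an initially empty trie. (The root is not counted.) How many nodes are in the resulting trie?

For each word, the new-node count is its length minus the longest prefix already in the trie:
  "qqbqbqtbtt" → 10 new (q, q, b, q, b, q, t, b, t, t)
  "qtt" → prefix "q" already present; 2 new (t, t)
  "qqbqbq" → prefix "qqbqbq" already present; 0 new (none)
  "qqbqtbq" → prefix "qqbq" already present; 3 new (t, b, q)
  "qqbqbqq" → prefix "qqbqbq" already present; 1 new (q)
  "qqbqbtqtbqq" → prefix "qqbqb" already present; 6 new (t, q, t, b, q, q)
  "qqbqbtqtbt" → prefix "qqbqbtqtb" already present; 1 new (t)
  "qqbqtbt" → prefix "qqbqtb" already present; 1 new (t)
Total nodes = 10 + 2 + 0 + 3 + 1 + 6 + 1 + 1 = 24

24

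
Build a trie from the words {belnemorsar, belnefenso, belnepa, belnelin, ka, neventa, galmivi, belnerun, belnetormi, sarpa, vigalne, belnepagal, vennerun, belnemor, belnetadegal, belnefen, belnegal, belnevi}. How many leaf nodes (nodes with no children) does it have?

15

A leaf is a node with no children — equivalently, the end of a word that is not a proper prefix of any other stored word.
Those words: "belnefenso", "belnegal", "belnelin", "belnemorsar", "belnepagal", "belnerun", "belnetadegal", "belnetormi", "belnevi", "galmivi", "ka", "neventa", "sarpa", "vennerun", "vigalne"
Leaf count: 15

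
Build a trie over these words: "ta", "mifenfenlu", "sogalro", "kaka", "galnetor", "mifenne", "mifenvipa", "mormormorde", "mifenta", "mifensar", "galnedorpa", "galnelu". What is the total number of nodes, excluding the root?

Trace insertions, counting only characters that open a new branch:
  "ta" → 2 new (t, a)
  "mifenfenlu" → 10 new (m, i, f, e, n, f, e, n, l, u)
  "sogalro" → 7 new (s, o, g, a, l, r, o)
  "kaka" → 4 new (k, a, k, a)
  "galnetor" → 8 new (g, a, l, n, e, t, o, r)
  "mifenne" → prefix "mifen" already present; 2 new (n, e)
  "mifenvipa" → prefix "mifen" already present; 4 new (v, i, p, a)
  "mormormorde" → prefix "m" already present; 10 new (o, r, m, o, r, m, o, r, d, e)
  "mifenta" → prefix "mifen" already present; 2 new (t, a)
  "mifensar" → prefix "mifen" already present; 3 new (s, a, r)
  "galnedorpa" → prefix "galne" already present; 5 new (d, o, r, p, a)
  "galnelu" → prefix "galne" already present; 2 new (l, u)
Total nodes = 2 + 10 + 7 + 4 + 8 + 2 + 4 + 10 + 2 + 3 + 5 + 2 = 59

59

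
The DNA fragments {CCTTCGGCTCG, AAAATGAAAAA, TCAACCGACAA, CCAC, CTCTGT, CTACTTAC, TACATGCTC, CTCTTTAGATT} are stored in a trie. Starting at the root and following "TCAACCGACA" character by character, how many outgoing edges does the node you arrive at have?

1

Walk "TCAACCGACA" from the root, arriving at one node.
Distinct next characters after "TCAACCGACA": A.
That node has 1 child edge.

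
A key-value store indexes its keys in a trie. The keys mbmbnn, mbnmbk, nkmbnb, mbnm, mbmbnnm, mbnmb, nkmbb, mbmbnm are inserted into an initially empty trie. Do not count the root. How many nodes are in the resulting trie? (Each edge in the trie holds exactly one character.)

19

Count nodes per top-level branch (shared prefixes stored once):
  'm'-branch (mbmbnm, mbmbnn, mbmbnnm, mbnm, mbnmb, mbnmbk): 12 nodes
  'n'-branch (nkmbb, nkmbnb): 7 nodes
Sum: 19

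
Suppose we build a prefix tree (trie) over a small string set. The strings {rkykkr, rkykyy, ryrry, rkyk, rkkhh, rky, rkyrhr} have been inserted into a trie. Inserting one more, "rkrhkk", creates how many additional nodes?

Walking "rkrhkk" from the root, the first 2 characters ("rk") follow existing edges; "r" is the first miss.
New nodes needed: |"rkrhkk"| − 2 = 6 − 2 = 4.

4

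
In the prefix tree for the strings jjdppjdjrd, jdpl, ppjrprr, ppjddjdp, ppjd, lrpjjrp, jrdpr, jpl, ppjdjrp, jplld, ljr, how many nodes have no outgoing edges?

Leaves are exactly the stored words that no other stored word extends.
Those words: "jdpl", "jjdppjdjrd", "jplld", "jrdpr", "ljr", "lrpjjrp", "ppjddjdp", "ppjdjrp", "ppjrprr"
Leaf count: 9

9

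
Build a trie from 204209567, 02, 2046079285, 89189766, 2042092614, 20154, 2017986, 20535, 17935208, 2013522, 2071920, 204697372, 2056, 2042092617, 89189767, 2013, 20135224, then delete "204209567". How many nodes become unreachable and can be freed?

After clearing the end-marker at "204209567", prune upward until reaching a node still needed by another word.
The suffix "567" (3 nodes) is used only by "204209567"; the node for "204209" still has the child "2", so pruning stops there.
Nodes removed: 3

3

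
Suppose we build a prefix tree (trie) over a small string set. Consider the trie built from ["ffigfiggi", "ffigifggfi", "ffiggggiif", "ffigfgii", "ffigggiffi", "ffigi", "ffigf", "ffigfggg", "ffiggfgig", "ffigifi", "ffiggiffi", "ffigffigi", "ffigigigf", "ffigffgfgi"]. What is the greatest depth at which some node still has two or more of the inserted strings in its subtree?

6

Look for the deepest trie node that still has at least two words in its subtree.
"ffigffgfgi" and "ffigffigi" agree on "ffigff" (6 characters) before diverging; nothing deeper is shared.
Longest shared-prefix length: 6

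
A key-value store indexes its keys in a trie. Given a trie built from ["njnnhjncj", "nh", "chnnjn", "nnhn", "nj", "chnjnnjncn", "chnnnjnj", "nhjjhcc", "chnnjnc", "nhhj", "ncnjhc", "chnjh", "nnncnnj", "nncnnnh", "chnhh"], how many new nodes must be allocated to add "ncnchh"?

Walking "ncnchh" from the root, the first 3 characters ("ncn") follow existing edges; "c" is the first miss.
So 6 − 3 = 3 new nodes.

3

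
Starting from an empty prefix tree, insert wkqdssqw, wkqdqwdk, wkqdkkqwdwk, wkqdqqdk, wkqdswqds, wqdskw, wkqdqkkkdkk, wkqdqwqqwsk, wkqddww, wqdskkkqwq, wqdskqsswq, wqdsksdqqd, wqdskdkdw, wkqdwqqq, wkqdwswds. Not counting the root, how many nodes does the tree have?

Insert word by word; a character creates a node only if that edge doesn't already exist:
  "wkqdssqw" → 8 new (w, k, q, d, s, s, q, w)
  "wkqdqwdk" → prefix "wkqd" already present; 4 new (q, w, d, k)
  "wkqdkkqwdwk" → prefix "wkqd" already present; 7 new (k, k, q, w, d, w, k)
  "wkqdqqdk" → prefix "wkqdq" already present; 3 new (q, d, k)
  "wkqdswqds" → prefix "wkqds" already present; 4 new (w, q, d, s)
  "wqdskw" → prefix "w" already present; 5 new (q, d, s, k, w)
  "wkqdqkkkdkk" → prefix "wkqdq" already present; 6 new (k, k, k, d, k, k)
  "wkqdqwqqwsk" → prefix "wkqdqw" already present; 5 new (q, q, w, s, k)
  "wkqddww" → prefix "wkqd" already present; 3 new (d, w, w)
  "wqdskkkqwq" → prefix "wqdsk" already present; 5 new (k, k, q, w, q)
  "wqdskqsswq" → prefix "wqdsk" already present; 5 new (q, s, s, w, q)
  "wqdsksdqqd" → prefix "wqdsk" already present; 5 new (s, d, q, q, d)
  "wqdskdkdw" → prefix "wqdsk" already present; 4 new (d, k, d, w)
  "wkqdwqqq" → prefix "wkqd" already present; 4 new (w, q, q, q)
  "wkqdwswds" → prefix "wkqdw" already present; 4 new (s, w, d, s)
Total nodes = 8 + 4 + 7 + 3 + 4 + 5 + 6 + 5 + 3 + 5 + 5 + 5 + 4 + 4 + 4 = 72

72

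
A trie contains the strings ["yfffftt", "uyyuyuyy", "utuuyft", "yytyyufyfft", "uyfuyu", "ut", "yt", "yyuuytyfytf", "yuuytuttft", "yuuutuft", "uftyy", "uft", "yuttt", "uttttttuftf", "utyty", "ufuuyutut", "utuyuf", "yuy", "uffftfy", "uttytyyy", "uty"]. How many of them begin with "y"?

8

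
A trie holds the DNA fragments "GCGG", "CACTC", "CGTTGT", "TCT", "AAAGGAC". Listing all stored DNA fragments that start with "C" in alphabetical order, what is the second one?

DFS of the "C" subtree visits, in order: "CACTC", "CGTTGT"
Position 2: CGTTGT

CGTTGT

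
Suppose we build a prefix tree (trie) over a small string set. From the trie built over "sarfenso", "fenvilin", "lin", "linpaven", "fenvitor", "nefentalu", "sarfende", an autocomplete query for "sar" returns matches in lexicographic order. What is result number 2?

sarfenso

Filter for "sar…" and sort: "sarfende", "sarfenso"
Position 2: sarfenso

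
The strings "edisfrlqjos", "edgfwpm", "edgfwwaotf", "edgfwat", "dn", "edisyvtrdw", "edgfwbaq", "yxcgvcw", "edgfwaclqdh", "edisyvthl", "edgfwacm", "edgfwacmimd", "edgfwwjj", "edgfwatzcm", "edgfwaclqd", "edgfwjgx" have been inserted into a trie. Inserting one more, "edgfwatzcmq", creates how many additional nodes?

1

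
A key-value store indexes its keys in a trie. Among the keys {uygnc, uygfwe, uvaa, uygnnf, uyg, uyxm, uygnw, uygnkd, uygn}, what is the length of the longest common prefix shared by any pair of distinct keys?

Equivalently: take the maximum, over all pairs, of their longest common prefix length.
e.g. "uygn" and "uygnc" share the prefix "uygn" of length 4; no pair shares a longer one.
Longest shared-prefix length: 4

4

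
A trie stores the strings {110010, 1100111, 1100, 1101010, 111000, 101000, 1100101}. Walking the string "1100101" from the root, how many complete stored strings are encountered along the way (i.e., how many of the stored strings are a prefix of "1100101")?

3

Walk "1100101" from the root; an end-of-word marker is hit whenever a stored word is a prefix of "1100101".
Prefixes of the query that are stored words: "1100", "110010", "1100101"
Count: 3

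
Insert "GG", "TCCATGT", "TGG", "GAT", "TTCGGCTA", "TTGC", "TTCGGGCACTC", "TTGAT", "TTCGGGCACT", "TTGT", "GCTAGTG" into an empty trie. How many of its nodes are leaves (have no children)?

A leaf is a node with no children — equivalently, the end of a word that is not a proper prefix of any other stored word.
Those words: "GAT", "GCTAGTG", "GG", "TCCATGT", "TGG", "TTCGGCTA", "TTCGGGCACTC", "TTGAT", "TTGC", "TTGT"
Leaf count: 10

10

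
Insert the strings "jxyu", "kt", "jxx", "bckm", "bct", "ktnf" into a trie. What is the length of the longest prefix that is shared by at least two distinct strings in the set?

2

Look for the deepest trie node that still has at least two words in its subtree.
"bckm" and "bct" agree on "bc" (2 characters) before diverging; nothing deeper is shared.
Longest shared-prefix length: 2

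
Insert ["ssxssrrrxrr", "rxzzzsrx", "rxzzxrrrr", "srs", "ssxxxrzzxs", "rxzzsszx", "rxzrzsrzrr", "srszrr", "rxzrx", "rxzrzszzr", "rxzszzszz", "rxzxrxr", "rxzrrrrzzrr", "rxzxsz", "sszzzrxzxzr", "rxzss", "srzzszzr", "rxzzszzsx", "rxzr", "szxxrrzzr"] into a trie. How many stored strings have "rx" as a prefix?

Walk to "rx"; the words in its subtree are exactly those with that prefix.
Words under "rx": rxzr, rxzrrrrzzrr, rxzrx, rxzrzsrzrr, rxzrzszzr, rxzss, rxzszzszz, rxzxrxr, rxzxsz, rxzzsszx, rxzzszzsx, rxzzxrrrr, rxzzzsrx
Count: 13

13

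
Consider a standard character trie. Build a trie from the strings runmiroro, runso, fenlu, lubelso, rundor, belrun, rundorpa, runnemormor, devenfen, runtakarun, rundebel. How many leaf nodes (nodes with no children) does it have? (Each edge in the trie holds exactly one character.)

10

A leaf is a node with no children — equivalently, the end of a word that is not a proper prefix of any other stored word.
Those words: "belrun", "devenfen", "fenlu", "lubelso", "rundebel", "rundorpa", "runmiroro", "runnemormor", "runso", "runtakarun"
Leaf count: 10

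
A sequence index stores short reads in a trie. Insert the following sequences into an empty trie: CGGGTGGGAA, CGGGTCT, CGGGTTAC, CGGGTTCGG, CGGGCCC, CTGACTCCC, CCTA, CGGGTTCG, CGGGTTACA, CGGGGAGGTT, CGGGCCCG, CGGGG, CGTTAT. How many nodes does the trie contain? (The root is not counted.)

44

For each word, the new-node count is its length minus the longest prefix already in the trie:
  "CGGGTGGGAA" → 10 new (C, G, G, G, T, G, G, G, A, A)
  "CGGGTCT" → prefix "CGGGT" already present; 2 new (C, T)
  "CGGGTTAC" → prefix "CGGGT" already present; 3 new (T, A, C)
  "CGGGTTCGG" → prefix "CGGGTT" already present; 3 new (C, G, G)
  "CGGGCCC" → prefix "CGGG" already present; 3 new (C, C, C)
  "CTGACTCCC" → prefix "C" already present; 8 new (T, G, A, C, T, C, C, C)
  "CCTA" → prefix "C" already present; 3 new (C, T, A)
  "CGGGTTCG" → prefix "CGGGTTCG" already present; 0 new (none)
  "CGGGTTACA" → prefix "CGGGTTAC" already present; 1 new (A)
  "CGGGGAGGTT" → prefix "CGGG" already present; 6 new (G, A, G, G, T, T)
  "CGGGCCCG" → prefix "CGGGCCC" already present; 1 new (G)
  "CGGGG" → prefix "CGGGG" already present; 0 new (none)
  "CGTTAT" → prefix "CG" already present; 4 new (T, T, A, T)
Total nodes = 10 + 2 + 3 + 3 + 3 + 8 + 3 + 0 + 1 + 6 + 1 + 0 + 4 = 44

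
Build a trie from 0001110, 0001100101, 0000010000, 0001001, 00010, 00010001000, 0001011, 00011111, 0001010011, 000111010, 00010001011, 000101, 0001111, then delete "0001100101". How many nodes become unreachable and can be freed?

Walk "0001100101" from the leaf back toward the root, removing each node that no remaining word uses.
The suffix "00101" (5 nodes) is used only by "0001100101"; the node for "00011" still has the child "1", so pruning stops there.
Nodes removed: 5

5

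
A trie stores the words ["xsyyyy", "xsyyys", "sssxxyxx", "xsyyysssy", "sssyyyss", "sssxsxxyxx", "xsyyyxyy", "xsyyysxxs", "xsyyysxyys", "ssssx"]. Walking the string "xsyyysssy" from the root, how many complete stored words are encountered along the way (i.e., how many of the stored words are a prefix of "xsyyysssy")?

2

Check each prefix of "xsyyysssy" against the stored set — each match is an end-marker on the path.
Prefixes of the query that are stored words: "xsyyys", "xsyyysssy"
Count: 2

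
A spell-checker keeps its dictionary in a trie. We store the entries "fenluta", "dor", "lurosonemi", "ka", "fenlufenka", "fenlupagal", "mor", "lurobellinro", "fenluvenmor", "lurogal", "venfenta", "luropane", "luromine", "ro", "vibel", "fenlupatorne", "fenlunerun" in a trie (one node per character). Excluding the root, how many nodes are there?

84

For each word, the new-node count is its length minus the longest prefix already in the trie:
  "fenluta" → 7 new (f, e, n, l, u, t, a)
  "dor" → 3 new (d, o, r)
  "lurosonemi" → 10 new (l, u, r, o, s, o, n, e, m, i)
  "ka" → 2 new (k, a)
  "fenlufenka" → prefix "fenlu" already present; 5 new (f, e, n, k, a)
  "fenlupagal" → prefix "fenlu" already present; 5 new (p, a, g, a, l)
  "mor" → 3 new (m, o, r)
  "lurobellinro" → prefix "luro" already present; 8 new (b, e, l, l, i, n, r, o)
  "fenluvenmor" → prefix "fenlu" already present; 6 new (v, e, n, m, o, r)
  "lurogal" → prefix "luro" already present; 3 new (g, a, l)
  "venfenta" → 8 new (v, e, n, f, e, n, t, a)
  "luropane" → prefix "luro" already present; 4 new (p, a, n, e)
  "luromine" → prefix "luro" already present; 4 new (m, i, n, e)
  "ro" → 2 new (r, o)
  "vibel" → prefix "v" already present; 4 new (i, b, e, l)
  "fenlupatorne" → prefix "fenlupa" already present; 5 new (t, o, r, n, e)
  "fenlunerun" → prefix "fenlu" already present; 5 new (n, e, r, u, n)
Total nodes = 7 + 3 + 10 + 2 + 5 + 5 + 3 + 8 + 6 + 3 + 8 + 4 + 4 + 2 + 4 + 5 + 5 = 84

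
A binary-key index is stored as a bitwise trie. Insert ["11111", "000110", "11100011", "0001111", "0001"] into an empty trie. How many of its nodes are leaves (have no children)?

Leaves are exactly the stored words that no other stored word extends.
Those words: "000110", "0001111", "11100011", "11111"
Leaf count: 4

4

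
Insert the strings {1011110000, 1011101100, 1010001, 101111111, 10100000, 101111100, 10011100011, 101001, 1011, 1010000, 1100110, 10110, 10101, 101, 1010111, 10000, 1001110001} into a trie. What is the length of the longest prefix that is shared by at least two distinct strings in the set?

Equivalently: take the maximum, over all pairs, of their longest common prefix length.
e.g. "1001110001" and "10011100011" share the prefix "1001110001" of length 10; no pair shares a longer one.
Longest shared-prefix length: 10

10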